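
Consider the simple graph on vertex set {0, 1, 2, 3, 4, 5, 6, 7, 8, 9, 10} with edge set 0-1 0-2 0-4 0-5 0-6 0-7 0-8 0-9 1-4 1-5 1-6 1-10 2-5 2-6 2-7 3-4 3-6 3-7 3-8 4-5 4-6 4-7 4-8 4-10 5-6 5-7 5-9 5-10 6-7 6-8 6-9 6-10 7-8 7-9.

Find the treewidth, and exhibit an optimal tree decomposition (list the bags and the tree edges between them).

Treewidth 4.
One such decomposition:
Bags: B1 = {0, 4, 5, 6, 7}  B2 = {0, 4, 6, 7, 8}  B3 = {0, 1, 4, 5, 6}  B4 = {1, 4, 5, 6, 10}  B5 = {0, 5, 6, 7, 9}  B6 = {3, 4, 6, 7, 8}  B7 = {0, 2, 5, 6, 7}
Tree: B1–B2, B1–B3, B3–B4, B1–B5, B2–B6, B5–B7

The largest bag has 5 vertices, giving width 4; this decomposition certifies tw(G) ≤ 4. On the other hand G contains the 5-clique {0, 4, 6, 7, 8}. A clique must lie in a single bag of any decomposition, so no decomposition can have width below 4. Combining the bounds, tw(G) = 4.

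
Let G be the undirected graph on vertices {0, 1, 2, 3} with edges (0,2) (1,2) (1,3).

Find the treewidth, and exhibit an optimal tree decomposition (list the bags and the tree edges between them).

Treewidth 1.
Bags: B1 = {1, 3}  B2 = {1, 2}  B3 = {0, 2}
Tree: B1–B2, B2–B3

Each bag holds 2 vertices, so the decomposition has width 1, which upper-bounds the treewidth. G has an edge, so its treewidth is at least 1. The upper and lower bounds meet at 1, so that is the treewidth.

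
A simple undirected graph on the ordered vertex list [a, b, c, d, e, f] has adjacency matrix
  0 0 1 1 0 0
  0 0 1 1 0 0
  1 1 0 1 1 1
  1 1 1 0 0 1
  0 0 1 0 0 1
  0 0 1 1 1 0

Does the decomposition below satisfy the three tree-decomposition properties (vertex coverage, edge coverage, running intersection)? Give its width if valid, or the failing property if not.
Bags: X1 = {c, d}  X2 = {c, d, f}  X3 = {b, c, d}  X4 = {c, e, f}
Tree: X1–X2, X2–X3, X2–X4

No — vertex a appears in no bag.

A tree decomposition must satisfy three properties: every vertex lies in some bag; for every edge, both endpoints lie together in some bag; and for every vertex, the bags containing it form a connected subtree. Here vertex a appears in no bag, so the decomposition is invalid.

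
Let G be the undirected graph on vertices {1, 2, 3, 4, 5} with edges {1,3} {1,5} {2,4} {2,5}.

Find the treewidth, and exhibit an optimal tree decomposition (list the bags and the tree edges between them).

Treewidth 1.
One such decomposition:
Bags: B1 = {2, 4}  B2 = {2, 5}  B3 = {1, 5}  B4 = {1, 3}
Tree: B1–B2, B2–B3, B3–B4

Every bag has size at most 2, so the width is 2 − 1 = 1 and tw(G) ≤ 1. Any graph with an edge has treewidth ≥ 1, and G has the edge 4–2. The upper and lower bounds meet at 1, so that is the treewidth.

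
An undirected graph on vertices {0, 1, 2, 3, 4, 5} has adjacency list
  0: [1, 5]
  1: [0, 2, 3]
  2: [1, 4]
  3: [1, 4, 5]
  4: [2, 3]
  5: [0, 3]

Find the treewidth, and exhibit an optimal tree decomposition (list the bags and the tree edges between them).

Each bag holds 3 vertices, so the decomposition has width 2, which upper-bounds the treewidth. The edges 5–0–1–3–5 form a cycle, so G is not a tree and its treewidth is at least 2. Hence tw(G) = 2 exactly.

Treewidth 2.
Bags: B1 = {0, 3, 5}  B2 = {0, 1, 3}  B3 = {1, 3, 4}  B4 = {1, 2, 4}
Tree: B1–B2, B2–B3, B3–B4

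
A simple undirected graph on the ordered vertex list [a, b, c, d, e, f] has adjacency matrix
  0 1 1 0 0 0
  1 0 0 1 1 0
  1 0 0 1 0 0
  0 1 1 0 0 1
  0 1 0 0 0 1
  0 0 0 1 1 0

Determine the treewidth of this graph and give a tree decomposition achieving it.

Treewidth 2.
One optimal decomposition is:
Bags: B1 = {a, b, c}  B2 = {b, c, d}  B3 = {b, d, e}  B4 = {d, e, f}
Tree: B1–B2, B2–B3, B3–B4

The largest bag has 3 vertices, giving width 2; this decomposition certifies tw(G) ≤ 2. The edges a–c–d–b–a form a cycle, so G is not a tree and its treewidth is at least 2. Therefore the treewidth is 2.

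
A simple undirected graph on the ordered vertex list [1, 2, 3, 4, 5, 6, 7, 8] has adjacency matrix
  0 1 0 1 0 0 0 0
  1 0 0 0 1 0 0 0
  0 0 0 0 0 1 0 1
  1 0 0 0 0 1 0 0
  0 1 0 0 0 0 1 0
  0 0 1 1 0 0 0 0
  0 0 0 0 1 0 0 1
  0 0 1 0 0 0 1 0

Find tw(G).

A width-2 tree decomposition is:
Bags: B1 = {5, 7, 8}  B2 = {2, 5, 8}  B3 = {1, 2, 8}  B4 = {1, 4, 8}  B5 = {4, 6, 8}  B6 = {3, 6, 8}
Tree: B1–B2, B2–B3, B3–B4, B4–B5, B5–B6
Each bag holds 3 vertices, so the decomposition has width 2, which upper-bounds the treewidth. The edges 8–7–5–2–1–4–6–3–8 form a cycle, so G is not a tree and its treewidth is at least 2. Therefore the treewidth is 2.

2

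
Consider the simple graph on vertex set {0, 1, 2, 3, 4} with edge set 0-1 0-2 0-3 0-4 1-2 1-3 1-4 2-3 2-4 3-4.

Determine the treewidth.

4

A width-4 tree decomposition is:
Bags: B1 = {0, 1, 2, 3, 4}
Tree: (single bag)
A single bag containing all 5 vertices is trivially a valid decomposition of width 4. Conversely, {0, 1, 2, 3, 4} is a clique of size 5, and the vertices of any clique must share a bag in every tree decomposition; so some bag has ≥ 5 vertices and tw(G) ≥ 4. Combining the bounds, tw(G) = 4.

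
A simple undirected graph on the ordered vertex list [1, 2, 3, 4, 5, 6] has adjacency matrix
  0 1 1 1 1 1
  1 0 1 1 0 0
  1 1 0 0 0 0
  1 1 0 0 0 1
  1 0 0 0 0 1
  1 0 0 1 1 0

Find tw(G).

2

A width-2 tree decomposition is:
Bags: B1 = {1, 4, 6}  B2 = {1, 2, 4}  B3 = {1, 2, 3}  B4 = {1, 5, 6}
Tree: B1–B2, B2–B3, B1–B4
The largest bag has 3 vertices, giving width 2; this decomposition certifies tw(G) ≤ 2. On the other hand G contains the 3-clique {1, 2, 3}. A clique must lie in a single bag of any decomposition, so no decomposition can have width below 2. Therefore the treewidth is 2.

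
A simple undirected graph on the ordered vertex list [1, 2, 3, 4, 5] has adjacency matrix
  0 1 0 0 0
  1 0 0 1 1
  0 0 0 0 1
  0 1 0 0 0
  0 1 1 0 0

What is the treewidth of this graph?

A width-1 tree decomposition is:
Bags: B1 = {1, 2}  B2 = {2, 4}  B3 = {2, 5}  B4 = {3, 5}
Tree: B1–B2, B1–B3, B3–B4
Each bag holds 2 vertices, so the decomposition has width 1, which upper-bounds the treewidth. G has an edge, so its treewidth is at least 1. Combining the bounds, tw(G) = 1.

1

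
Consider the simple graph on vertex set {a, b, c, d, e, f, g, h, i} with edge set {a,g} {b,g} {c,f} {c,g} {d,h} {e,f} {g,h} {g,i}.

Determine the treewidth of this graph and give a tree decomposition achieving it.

Each bag holds 2 vertices, so the decomposition has width 1, which upper-bounds the treewidth. Any graph with an edge has treewidth ≥ 1, and G has the edge h–g. Combining the bounds, tw(G) = 1.

Treewidth 1.
One such decomposition:
Bags: B1 = {g, h}  B2 = {a, g}  B3 = {d, h}  B4 = {c, g}  B5 = {b, g}  B6 = {c, f}  B7 = {g, i}  B8 = {e, f}
Tree: B1–B2, B1–B3, B1–B4, B2–B5, B4–B6, B5–B7, B6–B8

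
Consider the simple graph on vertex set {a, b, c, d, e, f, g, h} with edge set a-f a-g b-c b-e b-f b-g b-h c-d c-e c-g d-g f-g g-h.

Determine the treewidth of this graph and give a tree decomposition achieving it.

Treewidth 2.
One such decomposition:
Bags: B1 = {b, c, g}  B2 = {b, c, e}  B3 = {b, f, g}  B4 = {c, d, g}  B5 = {a, f, g}  B6 = {b, g, h}
Tree: B1–B2, B1–B3, B1–B4, B3–B5, B3–B6

The largest bag has 3 vertices, giving width 2; this decomposition certifies tw(G) ≤ 2. For the lower bound, the 3 vertices {c, d, g} are pairwise adjacent, and any tree decomposition puts a clique entirely inside one bag — forcing width ≥ 2. Therefore the treewidth is 2.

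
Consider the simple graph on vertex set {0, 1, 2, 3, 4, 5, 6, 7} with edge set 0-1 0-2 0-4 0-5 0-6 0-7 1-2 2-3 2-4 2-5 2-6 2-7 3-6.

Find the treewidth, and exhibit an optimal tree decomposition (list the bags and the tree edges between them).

Treewidth 2.
Bags: B1 = {0, 2, 7}  B2 = {0, 2, 6}  B3 = {0, 2, 4}  B4 = {2, 3, 6}  B5 = {0, 2, 5}  B6 = {0, 1, 2}
Tree: B1–B2, B2–B3, B2–B4, B1–B5, B5–B6

Every bag has size at most 3, so the width is 3 − 1 = 2 and tw(G) ≤ 2. For the lower bound, the 3 vertices {0, 1, 2} are pairwise adjacent, and any tree decomposition puts a clique entirely inside one bag — forcing width ≥ 2. Combining the bounds, tw(G) = 2.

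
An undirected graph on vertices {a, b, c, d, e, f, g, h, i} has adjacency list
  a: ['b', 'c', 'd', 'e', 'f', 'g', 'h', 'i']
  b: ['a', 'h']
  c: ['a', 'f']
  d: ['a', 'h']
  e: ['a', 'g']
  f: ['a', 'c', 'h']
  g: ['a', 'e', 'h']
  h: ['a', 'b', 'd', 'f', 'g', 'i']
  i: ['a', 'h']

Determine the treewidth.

A width-2 tree decomposition is:
Bags: B1 = {a, g, h}  B2 = {a, f, h}  B3 = {a, h, i}  B4 = {a, d, h}  B5 = {a, c, f}  B6 = {a, b, h}  B7 = {a, e, g}
Tree: B1–B2, B1–B3, B3–B4, B2–B5, B4–B6, B1–B7
Each bag holds 3 vertices, so the decomposition has width 2, which upper-bounds the treewidth. On the other hand G contains the 3-clique {a, e, g}. A clique must lie in a single bag of any decomposition, so no decomposition can have width below 2. Combining the bounds, tw(G) = 2.

2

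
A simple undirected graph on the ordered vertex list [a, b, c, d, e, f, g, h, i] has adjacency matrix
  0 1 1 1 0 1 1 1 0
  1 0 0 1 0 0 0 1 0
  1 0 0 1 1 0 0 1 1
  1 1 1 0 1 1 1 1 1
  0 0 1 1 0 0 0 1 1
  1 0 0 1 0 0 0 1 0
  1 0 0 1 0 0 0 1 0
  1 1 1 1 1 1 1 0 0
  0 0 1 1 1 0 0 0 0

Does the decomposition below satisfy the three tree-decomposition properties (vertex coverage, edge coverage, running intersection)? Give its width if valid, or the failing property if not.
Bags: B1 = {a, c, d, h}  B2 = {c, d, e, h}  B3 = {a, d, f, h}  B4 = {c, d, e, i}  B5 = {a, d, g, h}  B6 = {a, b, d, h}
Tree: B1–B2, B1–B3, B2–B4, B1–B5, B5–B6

Every vertex of G appears in some bag (union = {a, b, c, d, e, f, g, h, i}); every edge is covered by a bag; and for each vertex v the set of bags containing v is connected in the bag tree. The decomposition is therefore valid. The largest bag has 4 vertices, so the width is 3.

Yes; width 3.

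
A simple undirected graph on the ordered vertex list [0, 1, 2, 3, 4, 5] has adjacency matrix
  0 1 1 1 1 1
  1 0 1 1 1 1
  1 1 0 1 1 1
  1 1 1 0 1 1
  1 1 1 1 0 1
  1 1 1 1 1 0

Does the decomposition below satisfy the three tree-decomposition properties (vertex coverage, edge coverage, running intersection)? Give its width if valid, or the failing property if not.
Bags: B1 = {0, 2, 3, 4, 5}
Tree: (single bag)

A tree decomposition must satisfy three properties: every vertex lies in some bag; for every edge, both endpoints lie together in some bag; and for every vertex, the bags containing it form a connected subtree. Here vertex 1 appears in no bag, so the decomposition is invalid.

No — vertex 1 appears in no bag.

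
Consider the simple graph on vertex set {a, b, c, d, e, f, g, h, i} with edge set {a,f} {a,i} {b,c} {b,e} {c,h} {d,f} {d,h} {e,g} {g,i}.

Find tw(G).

2

A width-2 tree decomposition is:
Bags: B1 = {b, c, e}  B2 = {c, e, h}  B3 = {d, e, h}  B4 = {d, e, f}  B5 = {a, e, f}  B6 = {a, e, i}  B7 = {e, g, i}
Tree: B1–B2, B2–B3, B3–B4, B4–B5, B5–B6, B6–B7
Each bag holds 3 vertices, so the decomposition has width 2, which upper-bounds the treewidth. Since e–b–c–h–d–f–a–i–g–e is a cycle in G, G is not acyclic. Forests are exactly the graphs of treewidth ≤ 1, so tw(G) ≥ 2. The upper and lower bounds meet at 2, so that is the treewidth.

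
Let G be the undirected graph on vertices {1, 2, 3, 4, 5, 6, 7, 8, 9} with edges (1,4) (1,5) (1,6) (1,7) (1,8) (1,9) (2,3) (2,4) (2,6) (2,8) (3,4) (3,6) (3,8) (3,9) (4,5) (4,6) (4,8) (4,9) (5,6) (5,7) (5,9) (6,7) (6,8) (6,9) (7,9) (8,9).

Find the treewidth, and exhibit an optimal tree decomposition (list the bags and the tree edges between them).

Treewidth 4.
Bags: B1 = {3, 4, 6, 8, 9}  B2 = {2, 3, 4, 6, 8}  B3 = {1, 4, 6, 8, 9}  B4 = {1, 4, 5, 6, 9}  B5 = {1, 5, 6, 7, 9}
Tree: B1–B2, B1–B3, B3–B4, B4–B5

Each bag holds 5 vertices, so the decomposition has width 4, which upper-bounds the treewidth. Conversely, {1, 4, 6, 8, 9} is a clique of size 5, and the vertices of any clique must share a bag in every tree decomposition; so some bag has ≥ 5 vertices and tw(G) ≥ 4. Therefore the treewidth is 4.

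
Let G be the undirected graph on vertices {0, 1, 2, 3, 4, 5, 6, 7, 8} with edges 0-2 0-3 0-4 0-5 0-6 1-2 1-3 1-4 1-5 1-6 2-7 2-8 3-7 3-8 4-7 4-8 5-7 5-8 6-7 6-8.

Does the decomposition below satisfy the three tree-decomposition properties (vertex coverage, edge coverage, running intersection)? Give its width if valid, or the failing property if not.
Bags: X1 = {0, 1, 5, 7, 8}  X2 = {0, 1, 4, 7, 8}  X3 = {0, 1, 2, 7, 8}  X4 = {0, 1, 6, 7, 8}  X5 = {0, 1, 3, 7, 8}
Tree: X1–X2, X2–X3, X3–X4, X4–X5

Yes; width 4.

Checking the three conditions: (i) the bags cover all of {0, 1, 2, 3, 4, 5, 6, 7, 8}; (ii) for each edge, some bag contains both endpoints; (iii) the bags containing any fixed vertex form a subtree. All hold, so the decomposition is valid with width 5 − 1 = 4.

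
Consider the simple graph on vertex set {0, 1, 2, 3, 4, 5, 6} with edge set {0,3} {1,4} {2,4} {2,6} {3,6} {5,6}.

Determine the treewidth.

1

A width-1 tree decomposition is:
Bags: B1 = {3, 6}  B2 = {5, 6}  B3 = {2, 6}  B4 = {2, 4}  B5 = {1, 4}  B6 = {0, 3}
Tree: B1–B2, B1–B3, B3–B4, B4–B5, B1–B6
The largest bag has 2 vertices, giving width 1; this decomposition certifies tw(G) ≤ 1. G has an edge, so its treewidth is at least 1. Therefore the treewidth is 1.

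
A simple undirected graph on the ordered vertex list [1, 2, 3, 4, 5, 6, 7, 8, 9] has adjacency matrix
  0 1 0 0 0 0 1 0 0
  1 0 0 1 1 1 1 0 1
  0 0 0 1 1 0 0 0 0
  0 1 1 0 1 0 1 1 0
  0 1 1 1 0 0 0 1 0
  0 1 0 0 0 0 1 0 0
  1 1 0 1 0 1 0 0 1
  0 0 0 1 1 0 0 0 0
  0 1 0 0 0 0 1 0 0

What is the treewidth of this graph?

2

A width-2 tree decomposition is:
Bags: B1 = {2, 4, 7}  B2 = {2, 4, 5}  B3 = {2, 6, 7}  B4 = {4, 5, 8}  B5 = {2, 7, 9}  B6 = {3, 4, 5}  B7 = {1, 2, 7}
Tree: B1–B2, B1–B3, B2–B4, B1–B5, B4–B6, B1–B7
Each bag holds 3 vertices, so the decomposition has width 2, which upper-bounds the treewidth. On the other hand G contains the 3-clique {4, 5, 8}. A clique must lie in a single bag of any decomposition, so no decomposition can have width below 2. Therefore the treewidth is 2.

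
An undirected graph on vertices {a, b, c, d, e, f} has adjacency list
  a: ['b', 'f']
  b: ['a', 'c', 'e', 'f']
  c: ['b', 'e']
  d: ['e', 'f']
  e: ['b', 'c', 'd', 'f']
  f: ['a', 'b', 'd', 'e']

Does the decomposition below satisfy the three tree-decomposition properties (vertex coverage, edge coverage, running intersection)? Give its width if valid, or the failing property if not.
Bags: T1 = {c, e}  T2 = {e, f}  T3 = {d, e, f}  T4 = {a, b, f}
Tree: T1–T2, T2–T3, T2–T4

No — edge (c,b) lies in no bag.

A tree decomposition must satisfy three properties: every vertex lies in some bag; for every edge, both endpoints lie together in some bag; and for every vertex, the bags containing it form a connected subtree. Here edge (c,b) lies in no bag, so the decomposition is invalid.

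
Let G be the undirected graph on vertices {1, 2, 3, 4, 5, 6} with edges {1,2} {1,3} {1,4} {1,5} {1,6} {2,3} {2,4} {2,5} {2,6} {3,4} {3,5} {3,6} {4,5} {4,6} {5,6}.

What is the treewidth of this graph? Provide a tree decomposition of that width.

Treewidth 5.
Bags: B1 = {1, 2, 3, 4, 5, 6}
Tree: (single bag)

With just one bag of size 6, the width is 6 − 1 = 5, so tw(G) ≤ 5. Conversely, {1, 2, 3, 4, 5, 6} is a clique of size 6, and the vertices of any clique must share a bag in every tree decomposition; so some bag has ≥ 6 vertices and tw(G) ≥ 5. Combining the bounds, tw(G) = 5.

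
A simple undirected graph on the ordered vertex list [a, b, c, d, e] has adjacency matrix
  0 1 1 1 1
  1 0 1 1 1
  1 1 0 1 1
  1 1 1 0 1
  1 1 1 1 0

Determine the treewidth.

A width-4 tree decomposition is:
Bags: B1 = {a, b, c, d, e}
Tree: (single bag)
A single bag containing all 5 vertices is trivially a valid decomposition of width 4. Conversely, {a, b, c, d, e} is a clique of size 5, and the vertices of any clique must share a bag in every tree decomposition; so some bag has ≥ 5 vertices and tw(G) ≥ 4. The upper and lower bounds meet at 4, so that is the treewidth.

4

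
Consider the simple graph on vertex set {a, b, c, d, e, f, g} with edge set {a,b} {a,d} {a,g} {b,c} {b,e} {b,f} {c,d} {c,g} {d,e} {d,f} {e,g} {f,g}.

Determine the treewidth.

3

A width-3 tree decomposition is:
Bags: B1 = {b, d, e, g}  B2 = {b, d, f, g}  B3 = {b, c, d, g}  B4 = {a, b, d, g}
Tree: B1–B2, B2–B3, B3–B4
The largest bag has 4 vertices, giving width 3; this decomposition certifies tw(G) ≤ 3. For the lower bound: the 4 vertex sets {e,g}, {d,f}, {b}, {c} are disjoint, each induces a connected subgraph, and every pair is joined by at least one edge of G. Contracting each set to a single vertex therefore yields K_{4} as a minor, and since treewidth is minor-monotone, tw(G) ≥ tw(K_{4}) = 3. Combining the bounds, tw(G) = 3.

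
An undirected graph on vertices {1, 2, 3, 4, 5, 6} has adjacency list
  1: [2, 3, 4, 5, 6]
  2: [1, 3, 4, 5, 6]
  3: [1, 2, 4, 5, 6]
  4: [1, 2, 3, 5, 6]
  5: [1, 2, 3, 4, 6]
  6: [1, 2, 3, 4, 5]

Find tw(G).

A width-5 tree decomposition is:
Bags: B1 = {1, 2, 3, 4, 5, 6}
Tree: (single bag)
A single bag containing all 6 vertices is trivially a valid decomposition of width 5. Conversely, {1, 2, 3, 4, 5, 6} is a clique of size 6, and the vertices of any clique must share a bag in every tree decomposition; so some bag has ≥ 6 vertices and tw(G) ≥ 5. Hence tw(G) = 5 exactly.

5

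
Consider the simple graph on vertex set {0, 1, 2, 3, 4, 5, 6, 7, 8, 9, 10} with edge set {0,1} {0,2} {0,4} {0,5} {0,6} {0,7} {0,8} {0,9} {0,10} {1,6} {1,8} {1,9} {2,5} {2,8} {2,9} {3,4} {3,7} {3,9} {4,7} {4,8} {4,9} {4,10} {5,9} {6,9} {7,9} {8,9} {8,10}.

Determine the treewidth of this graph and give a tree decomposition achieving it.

Every bag has size at most 4, so the width is 4 − 1 = 3 and tw(G) ≤ 3. Conversely, {0, 1, 8, 9} is a clique of size 4, and the vertices of any clique must share a bag in every tree decomposition; so some bag has ≥ 4 vertices and tw(G) ≥ 3. Therefore the treewidth is 3.

Treewidth 3.
One such decomposition:
Bags: B1 = {0, 2, 8, 9}  B2 = {0, 4, 8, 9}  B3 = {0, 1, 8, 9}  B4 = {0, 1, 6, 9}  B5 = {0, 4, 8, 10}  B6 = {0, 2, 5, 9}  B7 = {0, 4, 7, 9}  B8 = {3, 4, 7, 9}
Tree: B1–B2, B1–B3, B3–B4, B2–B5, B1–B6, B2–B7, B7–B8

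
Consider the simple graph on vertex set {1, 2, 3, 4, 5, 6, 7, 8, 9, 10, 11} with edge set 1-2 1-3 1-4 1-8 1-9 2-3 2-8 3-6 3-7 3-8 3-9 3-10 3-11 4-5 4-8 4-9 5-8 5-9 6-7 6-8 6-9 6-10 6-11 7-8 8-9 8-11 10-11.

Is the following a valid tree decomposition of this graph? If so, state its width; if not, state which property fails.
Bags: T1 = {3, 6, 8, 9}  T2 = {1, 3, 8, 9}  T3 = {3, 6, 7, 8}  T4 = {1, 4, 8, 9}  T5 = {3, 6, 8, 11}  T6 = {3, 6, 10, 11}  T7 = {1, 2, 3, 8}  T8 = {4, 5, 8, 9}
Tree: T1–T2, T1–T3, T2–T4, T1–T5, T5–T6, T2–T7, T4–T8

Yes; width 3.

Checking the three conditions: (i) the bags cover all of {1, 2, 3, 4, 5, 6, 7, 8, 9, 10, 11}; (ii) for each edge, some bag contains both endpoints; (iii) the bags containing any fixed vertex form a subtree. All hold, so the decomposition is valid with width 4 − 1 = 3.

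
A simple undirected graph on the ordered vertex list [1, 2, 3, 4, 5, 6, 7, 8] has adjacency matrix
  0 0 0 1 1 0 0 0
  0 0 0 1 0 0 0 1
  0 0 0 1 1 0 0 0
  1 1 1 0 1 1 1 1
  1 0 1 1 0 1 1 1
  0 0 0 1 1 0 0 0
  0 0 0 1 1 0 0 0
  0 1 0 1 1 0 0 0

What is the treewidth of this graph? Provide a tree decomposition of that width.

Treewidth 2.
Bags: B1 = {4, 5, 7}  B2 = {1, 4, 5}  B3 = {3, 4, 5}  B4 = {4, 5, 6}  B5 = {4, 5, 8}  B6 = {2, 4, 8}
Tree: B1–B2, B1–B3, B2–B4, B4–B5, B5–B6

Each bag holds 3 vertices, so the decomposition has width 2, which upper-bounds the treewidth. On the other hand G contains the 3-clique {2, 4, 8}. A clique must lie in a single bag of any decomposition, so no decomposition can have width below 2. Combining the bounds, tw(G) = 2.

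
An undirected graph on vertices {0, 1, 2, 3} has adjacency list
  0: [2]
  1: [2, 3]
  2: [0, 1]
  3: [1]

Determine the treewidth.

A width-1 tree decomposition is:
Bags: B1 = {1, 2}  B2 = {1, 3}  B3 = {0, 2}
Tree: B1–B2, B1–B3
Each bag holds 2 vertices, so the decomposition has width 1, which upper-bounds the treewidth. Any graph with an edge has treewidth ≥ 1, and G has the edge 1–2. Combining the bounds, tw(G) = 1.

1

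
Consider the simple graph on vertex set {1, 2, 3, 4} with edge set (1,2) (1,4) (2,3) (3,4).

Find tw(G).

A width-2 tree decomposition is:
Bags: B1 = {1, 2, 3}  B2 = {1, 3, 4}
Tree: B1–B2
Every bag has size at most 3, so the width is 3 − 1 = 2 and tw(G) ≤ 2. Since 3–2–1–4–3 is a cycle in G, G is not acyclic. Forests are exactly the graphs of treewidth ≤ 1, so tw(G) ≥ 2. Combining the bounds, tw(G) = 2.

2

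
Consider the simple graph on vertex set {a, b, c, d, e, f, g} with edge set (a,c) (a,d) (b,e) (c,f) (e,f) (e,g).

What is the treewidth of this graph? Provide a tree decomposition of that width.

The largest bag has 2 vertices, giving width 1; this decomposition certifies tw(G) ≤ 1. G has an edge, so its treewidth is at least 1. The upper and lower bounds meet at 1, so that is the treewidth.

Treewidth 1.
Bags: B1 = {e, f}  B2 = {e, g}  B3 = {c, f}  B4 = {a, c}  B5 = {a, d}  B6 = {b, e}
Tree: B1–B2, B1–B3, B3–B4, B4–B5, B1–B6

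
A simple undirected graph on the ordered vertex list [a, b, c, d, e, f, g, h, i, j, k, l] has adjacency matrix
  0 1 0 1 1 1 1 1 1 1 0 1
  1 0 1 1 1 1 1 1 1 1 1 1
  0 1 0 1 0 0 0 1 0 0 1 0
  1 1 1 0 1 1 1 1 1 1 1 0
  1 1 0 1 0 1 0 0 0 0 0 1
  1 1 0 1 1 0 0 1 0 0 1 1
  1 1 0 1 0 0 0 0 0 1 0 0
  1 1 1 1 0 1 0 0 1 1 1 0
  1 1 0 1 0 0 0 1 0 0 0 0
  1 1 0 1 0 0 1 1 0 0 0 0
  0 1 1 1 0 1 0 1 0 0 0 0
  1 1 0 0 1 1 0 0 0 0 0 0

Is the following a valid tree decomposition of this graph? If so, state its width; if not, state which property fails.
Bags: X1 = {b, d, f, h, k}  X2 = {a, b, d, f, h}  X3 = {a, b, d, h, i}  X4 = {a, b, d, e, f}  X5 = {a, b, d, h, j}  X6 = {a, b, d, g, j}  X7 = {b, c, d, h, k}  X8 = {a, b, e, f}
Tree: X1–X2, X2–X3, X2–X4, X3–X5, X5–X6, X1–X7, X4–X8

No — vertex l appears in no bag.

A tree decomposition must satisfy three properties: every vertex lies in some bag; for every edge, both endpoints lie together in some bag; and for every vertex, the bags containing it form a connected subtree. Here vertex l appears in no bag, so the decomposition is invalid.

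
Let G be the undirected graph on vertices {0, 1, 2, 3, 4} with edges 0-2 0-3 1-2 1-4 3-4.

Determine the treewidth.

A width-2 tree decomposition is:
Bags: B1 = {1, 3, 4}  B2 = {1, 2, 3}  B3 = {0, 2, 3}
Tree: B1–B2, B2–B3
Every bag has size at most 3, so the width is 3 − 1 = 2 and tw(G) ≤ 2. The edges 3–4–1–2–0–3 form a cycle, so G is not a tree and its treewidth is at least 2. Therefore the treewidth is 2.

2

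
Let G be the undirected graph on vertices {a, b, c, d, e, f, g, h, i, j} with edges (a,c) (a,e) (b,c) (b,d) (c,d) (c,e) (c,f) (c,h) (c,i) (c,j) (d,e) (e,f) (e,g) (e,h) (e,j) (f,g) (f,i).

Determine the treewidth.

A width-2 tree decomposition is:
Bags: B1 = {c, d, e}  B2 = {c, e, h}  B3 = {c, e, f}  B4 = {c, e, j}  B5 = {b, c, d}  B6 = {e, f, g}  B7 = {c, f, i}  B8 = {a, c, e}
Tree: B1–B2, B1–B3, B2–B4, B1–B5, B3–B6, B3–B7, B3–B8
Every bag has size at most 3, so the width is 3 − 1 = 2 and tw(G) ≤ 2. Conversely, {e, f, g} is a clique of size 3, and the vertices of any clique must share a bag in every tree decomposition; so some bag has ≥ 3 vertices and tw(G) ≥ 2. Therefore the treewidth is 2.

2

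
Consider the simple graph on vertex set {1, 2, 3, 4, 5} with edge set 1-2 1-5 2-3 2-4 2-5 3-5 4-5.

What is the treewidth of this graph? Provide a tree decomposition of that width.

Every bag has size at most 3, so the width is 3 − 1 = 2 and tw(G) ≤ 2. For the lower bound, the 3 vertices {1, 2, 5} are pairwise adjacent, and any tree decomposition puts a clique entirely inside one bag — forcing width ≥ 2. Hence tw(G) = 2 exactly.

Treewidth 2.
Bags: B1 = {2, 4, 5}  B2 = {2, 3, 5}  B3 = {1, 2, 5}
Tree: B1–B2, B2–B3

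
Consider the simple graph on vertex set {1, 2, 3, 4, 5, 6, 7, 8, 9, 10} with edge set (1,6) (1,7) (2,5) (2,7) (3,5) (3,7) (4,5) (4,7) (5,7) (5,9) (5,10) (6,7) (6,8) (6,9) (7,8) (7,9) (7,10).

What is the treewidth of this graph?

2

A width-2 tree decomposition is:
Bags: B1 = {5, 7, 9}  B2 = {4, 5, 7}  B3 = {3, 5, 7}  B4 = {6, 7, 9}  B5 = {2, 5, 7}  B6 = {6, 7, 8}  B7 = {1, 6, 7}  B8 = {5, 7, 10}
Tree: B1–B2, B1–B3, B1–B4, B1–B5, B4–B6, B6–B7, B1–B8
Every bag has size at most 3, so the width is 3 − 1 = 2 and tw(G) ≤ 2. Conversely, {6, 7, 8} is a clique of size 3, and the vertices of any clique must share a bag in every tree decomposition; so some bag has ≥ 3 vertices and tw(G) ≥ 2. Therefore the treewidth is 2.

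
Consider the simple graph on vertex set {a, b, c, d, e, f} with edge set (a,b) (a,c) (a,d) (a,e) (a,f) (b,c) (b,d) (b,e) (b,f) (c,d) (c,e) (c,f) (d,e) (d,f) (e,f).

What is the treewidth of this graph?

A width-5 tree decomposition is:
Bags: B1 = {a, b, c, d, e, f}
Tree: (single bag)
With just one bag of size 6, the width is 6 − 1 = 5, so tw(G) ≤ 5. For the lower bound, the 6 vertices {a, b, c, d, e, f} are pairwise adjacent, and any tree decomposition puts a clique entirely inside one bag — forcing width ≥ 5. The upper and lower bounds meet at 5, so that is the treewidth.

5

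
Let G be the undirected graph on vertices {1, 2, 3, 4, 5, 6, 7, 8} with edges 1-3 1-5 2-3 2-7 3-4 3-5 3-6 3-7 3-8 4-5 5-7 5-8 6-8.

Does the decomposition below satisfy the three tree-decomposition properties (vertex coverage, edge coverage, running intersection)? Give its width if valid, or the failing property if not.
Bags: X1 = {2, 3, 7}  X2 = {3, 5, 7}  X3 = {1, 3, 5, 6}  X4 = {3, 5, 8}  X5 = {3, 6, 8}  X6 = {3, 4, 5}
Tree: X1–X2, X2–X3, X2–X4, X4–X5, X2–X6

A tree decomposition must satisfy three properties: every vertex lies in some bag; for every edge, both endpoints lie together in some bag; and for every vertex, the bags containing it form a connected subtree. Here bags containing vertex 6 are not connected in the tree, so the decomposition is invalid.

No — bags containing vertex 6 are not connected in the tree.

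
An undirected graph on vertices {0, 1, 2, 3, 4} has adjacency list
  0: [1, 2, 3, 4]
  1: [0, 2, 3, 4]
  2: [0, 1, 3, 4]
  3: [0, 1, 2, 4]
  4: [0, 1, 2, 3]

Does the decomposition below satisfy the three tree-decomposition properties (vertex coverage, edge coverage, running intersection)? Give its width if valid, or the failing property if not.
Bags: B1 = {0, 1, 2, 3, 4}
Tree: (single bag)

Checking the three conditions: (i) the bags cover all of {0, 1, 2, 3, 4}; (ii) for each edge, some bag contains both endpoints; (iii) the bags containing any fixed vertex form a subtree. All hold, so the decomposition is valid with width 5 − 1 = 4.

Yes; width 4.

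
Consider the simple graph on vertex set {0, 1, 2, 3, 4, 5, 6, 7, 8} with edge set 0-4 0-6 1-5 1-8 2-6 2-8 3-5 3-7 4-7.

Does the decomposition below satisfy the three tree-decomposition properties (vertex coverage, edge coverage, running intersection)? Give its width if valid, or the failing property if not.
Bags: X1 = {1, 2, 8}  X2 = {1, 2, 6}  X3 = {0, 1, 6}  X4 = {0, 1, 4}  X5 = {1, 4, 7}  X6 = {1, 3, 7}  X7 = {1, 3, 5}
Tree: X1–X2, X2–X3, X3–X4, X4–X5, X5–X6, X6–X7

Checking the three conditions: (i) the bags cover all of {0, 1, 2, 3, 4, 5, 6, 7, 8}; (ii) for each edge, some bag contains both endpoints; (iii) the bags containing any fixed vertex form a subtree. All hold, so the decomposition is valid with width 3 − 1 = 2.

Yes; width 2.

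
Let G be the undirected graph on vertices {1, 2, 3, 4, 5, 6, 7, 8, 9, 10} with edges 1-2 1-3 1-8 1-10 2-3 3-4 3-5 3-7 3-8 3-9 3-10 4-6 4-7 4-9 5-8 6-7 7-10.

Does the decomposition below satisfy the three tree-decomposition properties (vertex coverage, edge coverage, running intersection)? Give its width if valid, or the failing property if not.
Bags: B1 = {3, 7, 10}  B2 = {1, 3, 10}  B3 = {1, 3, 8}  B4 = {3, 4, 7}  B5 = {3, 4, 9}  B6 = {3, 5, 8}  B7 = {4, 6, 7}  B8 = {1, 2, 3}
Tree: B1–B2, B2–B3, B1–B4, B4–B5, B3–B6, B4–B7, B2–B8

Yes; width 2.

Checking the three conditions: (i) the bags cover all of {1, 2, 3, 4, 5, 6, 7, 8, 9, 10}; (ii) for each edge, some bag contains both endpoints; (iii) the bags containing any fixed vertex form a subtree. All hold, so the decomposition is valid with width 3 − 1 = 2.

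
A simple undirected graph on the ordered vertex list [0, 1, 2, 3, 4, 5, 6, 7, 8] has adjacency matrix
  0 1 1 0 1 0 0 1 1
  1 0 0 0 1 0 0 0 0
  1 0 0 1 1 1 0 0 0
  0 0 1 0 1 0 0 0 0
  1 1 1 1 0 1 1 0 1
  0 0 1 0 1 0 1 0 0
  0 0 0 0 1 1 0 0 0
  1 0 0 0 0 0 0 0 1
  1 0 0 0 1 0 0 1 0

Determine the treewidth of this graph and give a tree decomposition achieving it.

Every bag has size at most 3, so the width is 3 − 1 = 2 and tw(G) ≤ 2. On the other hand G contains the 3-clique {0, 4, 8}. A clique must lie in a single bag of any decomposition, so no decomposition can have width below 2. Hence tw(G) = 2 exactly.

Treewidth 2.
One such decomposition:
Bags: B1 = {2, 4, 5}  B2 = {4, 5, 6}  B3 = {0, 2, 4}  B4 = {0, 4, 8}  B5 = {2, 3, 4}  B6 = {0, 7, 8}  B7 = {0, 1, 4}
Tree: B1–B2, B1–B3, B3–B4, B3–B5, B4–B6, B4–B7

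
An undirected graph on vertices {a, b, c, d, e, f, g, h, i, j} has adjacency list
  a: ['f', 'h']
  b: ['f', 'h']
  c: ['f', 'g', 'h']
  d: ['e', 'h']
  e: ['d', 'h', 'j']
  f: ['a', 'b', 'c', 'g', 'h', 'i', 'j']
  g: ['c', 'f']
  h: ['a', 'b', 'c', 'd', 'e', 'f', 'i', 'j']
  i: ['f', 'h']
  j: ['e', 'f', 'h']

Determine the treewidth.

A width-2 tree decomposition is:
Bags: B1 = {f, h, j}  B2 = {e, h, j}  B3 = {b, f, h}  B4 = {c, f, h}  B5 = {d, e, h}  B6 = {c, f, g}  B7 = {f, h, i}  B8 = {a, f, h}
Tree: B1–B2, B1–B3, B1–B4, B2–B5, B4–B6, B1–B7, B7–B8
Every bag has size at most 3, so the width is 3 − 1 = 2 and tw(G) ≤ 2. On the other hand G contains the 3-clique {c, f, g}. A clique must lie in a single bag of any decomposition, so no decomposition can have width below 2. Hence tw(G) = 2 exactly.

2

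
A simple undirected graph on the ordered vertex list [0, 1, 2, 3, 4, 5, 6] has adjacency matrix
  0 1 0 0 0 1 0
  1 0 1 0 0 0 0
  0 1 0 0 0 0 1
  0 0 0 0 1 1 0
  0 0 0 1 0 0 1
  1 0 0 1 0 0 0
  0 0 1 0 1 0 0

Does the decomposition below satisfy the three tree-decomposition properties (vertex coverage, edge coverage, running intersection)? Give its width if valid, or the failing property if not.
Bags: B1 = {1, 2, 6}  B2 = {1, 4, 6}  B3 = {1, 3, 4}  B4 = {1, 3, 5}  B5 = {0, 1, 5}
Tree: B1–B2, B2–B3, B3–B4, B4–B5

Yes; width 2.

Vertex coverage: the bags together contain {0, 1, 2, 3, 4, 5, 6}, the full vertex set. Edge coverage: each edge of G has both endpoints in at least one bag. Running intersection: for every vertex, the bags containing it form a connected subtree. All three properties hold, so this is a valid tree decomposition of width max|bag| − 1 = 2, and hence tw(G) ≤ 2.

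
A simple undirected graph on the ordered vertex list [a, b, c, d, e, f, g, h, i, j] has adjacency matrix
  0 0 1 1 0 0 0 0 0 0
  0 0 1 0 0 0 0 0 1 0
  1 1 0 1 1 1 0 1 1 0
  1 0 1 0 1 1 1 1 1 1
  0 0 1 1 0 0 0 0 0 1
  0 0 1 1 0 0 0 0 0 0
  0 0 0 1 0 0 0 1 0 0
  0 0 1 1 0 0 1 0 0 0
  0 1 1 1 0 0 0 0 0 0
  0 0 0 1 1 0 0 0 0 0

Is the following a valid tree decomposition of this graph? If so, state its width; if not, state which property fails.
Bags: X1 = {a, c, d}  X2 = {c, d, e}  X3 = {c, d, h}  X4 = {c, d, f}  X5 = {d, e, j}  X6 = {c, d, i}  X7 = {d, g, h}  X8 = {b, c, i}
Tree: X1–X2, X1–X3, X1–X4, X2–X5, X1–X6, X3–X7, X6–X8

Every vertex of G appears in some bag (union = {a, b, c, d, e, f, g, h, i, j}); every edge is covered by a bag; and for each vertex v the set of bags containing v is connected in the bag tree. The decomposition is therefore valid. The largest bag has 3 vertices, so the width is 2.

Yes; width 2.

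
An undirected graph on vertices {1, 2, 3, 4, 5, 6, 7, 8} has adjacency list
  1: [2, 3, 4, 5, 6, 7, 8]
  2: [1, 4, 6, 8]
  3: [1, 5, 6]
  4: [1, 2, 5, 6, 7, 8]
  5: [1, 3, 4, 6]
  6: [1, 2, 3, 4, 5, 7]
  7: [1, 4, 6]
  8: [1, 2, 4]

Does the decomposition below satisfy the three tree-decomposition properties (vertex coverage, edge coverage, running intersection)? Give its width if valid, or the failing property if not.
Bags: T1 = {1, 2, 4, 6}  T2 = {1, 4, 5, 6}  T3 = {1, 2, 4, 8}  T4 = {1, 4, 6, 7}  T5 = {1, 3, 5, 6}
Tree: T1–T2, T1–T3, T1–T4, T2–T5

Yes; width 3.

Vertex coverage: the bags together contain {1, 2, 3, 4, 5, 6, 7, 8}, the full vertex set. Edge coverage: each edge of G has both endpoints in at least one bag. Running intersection: for every vertex, the bags containing it form a connected subtree. All three properties hold, so this is a valid tree decomposition of width max|bag| − 1 = 3, and hence tw(G) ≤ 3.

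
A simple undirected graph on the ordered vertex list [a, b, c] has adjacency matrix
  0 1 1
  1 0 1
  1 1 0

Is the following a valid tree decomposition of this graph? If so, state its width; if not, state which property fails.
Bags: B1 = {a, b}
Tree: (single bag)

No — vertex c appears in no bag.

A tree decomposition must satisfy three properties: every vertex lies in some bag; for every edge, both endpoints lie together in some bag; and for every vertex, the bags containing it form a connected subtree. Here vertex c appears in no bag, so the decomposition is invalid.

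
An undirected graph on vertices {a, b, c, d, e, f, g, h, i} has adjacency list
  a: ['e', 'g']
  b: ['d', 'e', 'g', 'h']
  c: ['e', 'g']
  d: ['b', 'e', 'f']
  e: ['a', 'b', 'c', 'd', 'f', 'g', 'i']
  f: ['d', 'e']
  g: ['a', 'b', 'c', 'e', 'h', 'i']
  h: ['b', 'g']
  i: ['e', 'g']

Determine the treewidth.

2

A width-2 tree decomposition is:
Bags: B1 = {b, e, g}  B2 = {e, g, i}  B3 = {a, e, g}  B4 = {b, d, e}  B5 = {b, g, h}  B6 = {d, e, f}  B7 = {c, e, g}
Tree: B1–B2, B2–B3, B1–B4, B1–B5, B4–B6, B2–B7
The largest bag has 3 vertices, giving width 2; this decomposition certifies tw(G) ≤ 2. Conversely, {d, e, f} is a clique of size 3, and the vertices of any clique must share a bag in every tree decomposition; so some bag has ≥ 3 vertices and tw(G) ≥ 2. Hence tw(G) = 2 exactly.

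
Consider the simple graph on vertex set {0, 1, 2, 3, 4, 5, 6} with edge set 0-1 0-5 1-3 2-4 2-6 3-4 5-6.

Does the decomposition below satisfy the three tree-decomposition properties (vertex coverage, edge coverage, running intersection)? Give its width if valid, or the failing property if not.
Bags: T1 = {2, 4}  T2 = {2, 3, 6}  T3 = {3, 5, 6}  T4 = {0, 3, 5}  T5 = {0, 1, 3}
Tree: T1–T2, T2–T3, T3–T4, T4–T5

No — edge (3,4) lies in no bag.

A tree decomposition must satisfy three properties: every vertex lies in some bag; for every edge, both endpoints lie together in some bag; and for every vertex, the bags containing it form a connected subtree. Here edge (3,4) lies in no bag, so the decomposition is invalid.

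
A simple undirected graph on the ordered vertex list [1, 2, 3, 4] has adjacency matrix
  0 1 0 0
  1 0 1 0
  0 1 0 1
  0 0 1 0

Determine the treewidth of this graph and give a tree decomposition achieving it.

Treewidth 1.
Bags: B1 = {3, 4}  B2 = {2, 3}  B3 = {1, 2}
Tree: B1–B2, B2–B3

Every bag has size at most 2, so the width is 2 − 1 = 1 and tw(G) ≤ 1. Any graph with an edge has treewidth ≥ 1, and G has the edge 4–3. The upper and lower bounds meet at 1, so that is the treewidth.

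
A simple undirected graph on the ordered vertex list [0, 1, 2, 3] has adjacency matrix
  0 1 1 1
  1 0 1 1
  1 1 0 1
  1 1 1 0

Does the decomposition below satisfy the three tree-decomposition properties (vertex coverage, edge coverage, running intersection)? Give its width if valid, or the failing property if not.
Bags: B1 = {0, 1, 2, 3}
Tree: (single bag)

Every vertex of G appears in some bag (union = {0, 1, 2, 3}); every edge is covered by a bag; and for each vertex v the set of bags containing v is connected in the bag tree. The decomposition is therefore valid. The largest bag has 4 vertices, so the width is 3.

Yes; width 3.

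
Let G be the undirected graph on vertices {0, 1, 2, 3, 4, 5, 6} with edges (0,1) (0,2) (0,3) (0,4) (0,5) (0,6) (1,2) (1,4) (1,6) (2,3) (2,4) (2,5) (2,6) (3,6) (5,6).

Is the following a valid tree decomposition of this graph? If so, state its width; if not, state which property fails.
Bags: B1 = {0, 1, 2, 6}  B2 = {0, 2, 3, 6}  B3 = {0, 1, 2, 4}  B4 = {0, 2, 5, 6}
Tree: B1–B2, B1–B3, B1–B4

Yes; width 3.

Every vertex of G appears in some bag (union = {0, 1, 2, 3, 4, 5, 6}); every edge is covered by a bag; and for each vertex v the set of bags containing v is connected in the bag tree. The decomposition is therefore valid. The largest bag has 4 vertices, so the width is 3.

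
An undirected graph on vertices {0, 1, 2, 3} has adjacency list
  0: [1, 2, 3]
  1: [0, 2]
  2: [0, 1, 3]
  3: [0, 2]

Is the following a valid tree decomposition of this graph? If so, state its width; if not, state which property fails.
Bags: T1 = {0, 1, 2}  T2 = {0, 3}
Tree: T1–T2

No — edge (2,3) lies in no bag.

A tree decomposition must satisfy three properties: every vertex lies in some bag; for every edge, both endpoints lie together in some bag; and for every vertex, the bags containing it form a connected subtree. Here edge (2,3) lies in no bag, so the decomposition is invalid.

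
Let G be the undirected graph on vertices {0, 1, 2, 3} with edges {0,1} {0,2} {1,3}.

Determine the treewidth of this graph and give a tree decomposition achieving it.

Treewidth 1.
One optimal decomposition is:
Bags: B1 = {0, 2}  B2 = {0, 1}  B3 = {1, 3}
Tree: B1–B2, B2–B3

Every bag has size at most 2, so the width is 2 − 1 = 1 and tw(G) ≤ 1. Any graph with an edge has treewidth ≥ 1, and G has the edge 2–0. Hence tw(G) = 1 exactly.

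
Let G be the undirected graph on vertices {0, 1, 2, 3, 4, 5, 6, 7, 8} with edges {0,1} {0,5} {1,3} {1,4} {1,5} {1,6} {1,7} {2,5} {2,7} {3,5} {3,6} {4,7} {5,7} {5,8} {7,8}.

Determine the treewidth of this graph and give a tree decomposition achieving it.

Treewidth 2.
Bags: B1 = {1, 5, 7}  B2 = {1, 3, 5}  B3 = {0, 1, 5}  B4 = {1, 3, 6}  B5 = {5, 7, 8}  B6 = {1, 4, 7}  B7 = {2, 5, 7}
Tree: B1–B2, B1–B3, B2–B4, B1–B5, B1–B6, B1–B7

Every bag has size at most 3, so the width is 3 − 1 = 2 and tw(G) ≤ 2. Conversely, {5, 7, 8} is a clique of size 3, and the vertices of any clique must share a bag in every tree decomposition; so some bag has ≥ 3 vertices and tw(G) ≥ 2. Combining the bounds, tw(G) = 2.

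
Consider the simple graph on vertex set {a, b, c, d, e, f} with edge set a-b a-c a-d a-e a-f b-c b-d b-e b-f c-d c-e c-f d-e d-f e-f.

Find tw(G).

A width-5 tree decomposition is:
Bags: B1 = {a, b, c, d, e, f}
Tree: (single bag)
A single bag containing all 6 vertices is trivially a valid decomposition of width 5. On the other hand G contains the 6-clique {a, b, c, d, e, f}. A clique must lie in a single bag of any decomposition, so no decomposition can have width below 5. Therefore the treewidth is 5.

5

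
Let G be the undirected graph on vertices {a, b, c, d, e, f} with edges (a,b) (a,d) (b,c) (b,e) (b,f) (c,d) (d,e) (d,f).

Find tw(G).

2

A width-2 tree decomposition is:
Bags: B1 = {b, d, e}  B2 = {b, c, d}  B3 = {b, d, f}  B4 = {a, b, d}
Tree: B1–B2, B2–B3, B3–B4
Every bag has size at most 3, so the width is 3 − 1 = 2 and tw(G) ≤ 2. Since e–d–c–b–e is a cycle in G, G is not acyclic. Forests are exactly the graphs of treewidth ≤ 1, so tw(G) ≥ 2. Therefore the treewidth is 2.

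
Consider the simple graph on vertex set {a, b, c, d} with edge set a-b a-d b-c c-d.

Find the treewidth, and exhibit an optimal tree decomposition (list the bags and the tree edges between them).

Treewidth 2.
One such decomposition:
Bags: B1 = {b, c, d}  B2 = {a, b, d}
Tree: B1–B2

Every bag has size at most 3, so the width is 3 − 1 = 2 and tw(G) ≤ 2. The edges b–c–d–a–b form a cycle, so G is not a tree and its treewidth is at least 2. Therefore the treewidth is 2.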